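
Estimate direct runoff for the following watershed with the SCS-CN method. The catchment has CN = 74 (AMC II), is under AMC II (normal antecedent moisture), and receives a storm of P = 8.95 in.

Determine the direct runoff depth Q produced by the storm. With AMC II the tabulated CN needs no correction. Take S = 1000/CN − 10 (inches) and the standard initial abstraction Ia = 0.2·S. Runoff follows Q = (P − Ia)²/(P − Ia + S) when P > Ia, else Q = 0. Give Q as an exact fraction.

Q = 37246609/6440220 in ≈ 5.783 in

CN(II) = 74; AMC II needs no correction.
S = 1000/74 − 10 = 130/37 in ≈ 3.514 in
Ia = 0.2·(130/37) = 26/37 in ≈ 0.703 in
Excess rainfall: 8.950 − 0.703 = 8.247 in; P > Ia so Q > 0
Runoff Q = (P−Ia)²/(P−Ia+S) = (8.247)²/(8.247+3.514) = 37246609/6440220 ≈ 5.783 in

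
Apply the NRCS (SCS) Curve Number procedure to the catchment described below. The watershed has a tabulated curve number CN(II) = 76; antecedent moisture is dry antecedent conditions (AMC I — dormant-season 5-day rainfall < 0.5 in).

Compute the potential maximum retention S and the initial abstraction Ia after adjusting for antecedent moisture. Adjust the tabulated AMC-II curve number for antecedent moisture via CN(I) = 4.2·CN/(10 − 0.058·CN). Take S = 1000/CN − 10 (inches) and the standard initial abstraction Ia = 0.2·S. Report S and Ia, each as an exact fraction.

Adjust CN=76 to AMC I: 4.2·76/(10 − 0.058·76) → (1596/5) ÷ (699/125) = 13300/233 ≈ 57.082
S = 1000/(13300/233) − 10 = 1000/133 in ≈ 7.519 in
Ia = 0.2·(1000/133) = 200/133 in ≈ 1.504 in

S = 1000/133 in ≈ 7.519 in; Ia = 200/133 in ≈ 1.504 in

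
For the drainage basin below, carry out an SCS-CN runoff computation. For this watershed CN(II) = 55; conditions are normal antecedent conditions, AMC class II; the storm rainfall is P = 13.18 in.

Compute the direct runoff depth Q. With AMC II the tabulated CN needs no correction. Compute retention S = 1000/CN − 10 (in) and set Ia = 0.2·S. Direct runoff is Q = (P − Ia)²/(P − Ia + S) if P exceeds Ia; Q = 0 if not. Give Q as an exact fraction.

Q = 40309801/5966950 in ≈ 6.756 in

CN(II) = 55; AMC II needs no correction.
Max retention: S = 1000/55 − 10 = 90/11 in (≈ 8.182 in)
Ia = 0.2S: 0.2·8.182 = 1.636 in (exactly 18/11)
Since P=13.180 > Ia=1.636: effective rainfall P−Ia = 6349/550 in
Runoff Q = (P−Ia)²/(P−Ia+S) = (11.544)²/(11.544+8.182) = 40309801/5966950 ≈ 6.756 in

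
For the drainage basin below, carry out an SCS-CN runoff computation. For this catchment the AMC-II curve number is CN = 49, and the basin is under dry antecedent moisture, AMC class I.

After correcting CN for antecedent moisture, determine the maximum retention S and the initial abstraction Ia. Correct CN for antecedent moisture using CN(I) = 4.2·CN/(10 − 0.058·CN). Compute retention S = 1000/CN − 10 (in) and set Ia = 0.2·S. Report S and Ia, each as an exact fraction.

Adjust CN=49 to AMC I: 4.2·49/(10 − 0.058·49) → (1029/5) ÷ (3579/500) = 34300/1193 ≈ 28.751
Retention S: 1000/CN − 10 with CN=28.751 → S = 8500/343 ≈ 24.781 in
Ia = 0.2·(8500/343) = 1700/343 in ≈ 4.956 in

S = 8500/343 in ≈ 24.781 in; Ia = 1700/343 in ≈ 4.956 in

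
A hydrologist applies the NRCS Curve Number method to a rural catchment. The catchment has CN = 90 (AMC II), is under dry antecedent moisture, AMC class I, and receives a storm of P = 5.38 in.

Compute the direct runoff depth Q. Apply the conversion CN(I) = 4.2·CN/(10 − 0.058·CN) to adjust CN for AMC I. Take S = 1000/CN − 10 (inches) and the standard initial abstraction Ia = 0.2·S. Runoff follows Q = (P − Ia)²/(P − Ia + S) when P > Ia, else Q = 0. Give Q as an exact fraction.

Dry (AMC I): CN(I) = 4.2·90/(10 − 0.058·90) = 378/(239/50) = 18900/239 ≈ 79.079
S = 1000/(18900/239) − 10 = 500/189 in ≈ 2.646 in
Ia = 0.2·(500/189) = 100/189 in ≈ 0.529 in
Since P=5.380 > Ia=0.529: effective rainfall P−Ia = 45841/9450 in
Runoff Q = (P−Ia)²/(P−Ia+S) = (4.851)²/(4.851+2.646) = 2101397281/669447450 ≈ 3.139 in

Q = 2101397281/669447450 in ≈ 3.139 in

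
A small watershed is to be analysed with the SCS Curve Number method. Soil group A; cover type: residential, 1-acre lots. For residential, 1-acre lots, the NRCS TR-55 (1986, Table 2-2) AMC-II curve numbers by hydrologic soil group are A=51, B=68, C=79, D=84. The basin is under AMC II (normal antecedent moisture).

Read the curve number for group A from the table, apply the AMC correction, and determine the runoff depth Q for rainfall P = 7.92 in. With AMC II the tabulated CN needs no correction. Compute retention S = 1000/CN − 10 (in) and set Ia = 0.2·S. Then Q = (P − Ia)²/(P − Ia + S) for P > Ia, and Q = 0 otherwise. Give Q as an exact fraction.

NRCS table: residential, 1-acre lots, soil group A → CN(II) = 51
Average conditions: CN = 51 (no AMC adjustment).
Max retention: S = 1000/51 − 10 = 490/51 in (≈ 9.608 in)
Initial abstraction Ia = S/5 = (490/51)/5 = 98/51 ≈ 1.922 in
P − Ia = 7.920 − 1.922 = 7648/1275 ≈ 5.998 in (> 0, runoff occurs)
Runoff Q = (P−Ia)²/(P−Ia+S) = (5.998)²/(5.998+9.608) = 29245952/12684975 ≈ 2.306 in

Q = 29245952/12684975 in ≈ 2.306 in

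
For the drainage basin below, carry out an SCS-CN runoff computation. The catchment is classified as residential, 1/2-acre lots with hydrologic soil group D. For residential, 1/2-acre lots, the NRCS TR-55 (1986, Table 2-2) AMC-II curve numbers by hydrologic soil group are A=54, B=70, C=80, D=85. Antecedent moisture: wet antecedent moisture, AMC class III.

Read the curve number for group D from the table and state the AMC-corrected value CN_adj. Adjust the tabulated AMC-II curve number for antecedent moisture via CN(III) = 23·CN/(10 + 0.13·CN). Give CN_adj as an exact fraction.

CN_adj = 39100/421 ≈ 92.874

NRCS table: residential, 1/2-acre lots, soil group D → CN(II) = 85
Wet (AMC III): CN(III) = 23·85/(10 + 0.13·85) = 1955/(421/20) = 39100/421 ≈ 92.874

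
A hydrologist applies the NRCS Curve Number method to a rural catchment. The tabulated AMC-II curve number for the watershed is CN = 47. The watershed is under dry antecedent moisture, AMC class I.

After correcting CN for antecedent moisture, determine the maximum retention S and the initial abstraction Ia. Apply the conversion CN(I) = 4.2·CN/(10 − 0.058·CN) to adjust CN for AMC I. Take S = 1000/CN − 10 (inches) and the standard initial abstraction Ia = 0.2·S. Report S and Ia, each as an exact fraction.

CN(I) from CN(II)=47: (4.2·47)/(10 − 0.058·47) = 98700/3637 ≈ 27.138
Max retention: S = 1000/(98700/3637) − 10 = 26500/987 in (≈ 26.849 in)
Ia = 0.2·(26500/987) = 5300/987 in ≈ 5.370 in

S = 26500/987 in ≈ 26.849 in; Ia = 5300/987 in ≈ 5.370 in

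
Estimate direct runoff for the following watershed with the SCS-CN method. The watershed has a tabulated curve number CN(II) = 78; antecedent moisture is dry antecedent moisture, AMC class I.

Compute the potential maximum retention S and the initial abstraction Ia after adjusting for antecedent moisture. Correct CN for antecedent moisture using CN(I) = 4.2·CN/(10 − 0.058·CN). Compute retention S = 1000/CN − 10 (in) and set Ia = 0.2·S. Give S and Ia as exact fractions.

S = 5500/819 in ≈ 6.716 in; Ia = 1100/819 in ≈ 1.343 in

CN(I) from CN(II)=78: (4.2·78)/(10 − 0.058·78) = 81900/1369 ≈ 59.825
S = 1000/(81900/1369) − 10 = 5500/819 in ≈ 6.716 in
Ia = 0.2·(5500/819) = 1100/819 in ≈ 1.343 in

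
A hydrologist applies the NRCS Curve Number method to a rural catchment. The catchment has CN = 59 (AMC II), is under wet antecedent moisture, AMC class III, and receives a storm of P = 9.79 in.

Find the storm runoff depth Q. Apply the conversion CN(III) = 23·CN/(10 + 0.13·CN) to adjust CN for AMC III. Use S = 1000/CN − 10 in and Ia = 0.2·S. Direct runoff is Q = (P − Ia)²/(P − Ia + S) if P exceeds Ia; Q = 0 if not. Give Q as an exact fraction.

Wet (AMC III): CN(III) = 23·59/(10 + 0.13·59) = 1357/(1767/100) = 135700/1767 ≈ 76.797
S = 1000/(135700/1767) − 10 = 4100/1357 in ≈ 3.021 in
Ia = 0.2·(4100/1357) = 820/1357 in ≈ 0.604 in
P − Ia = 9.790 − 0.604 = 1246503/135700 ≈ 9.186 in (> 0, runoff occurs)
Q: (1246503/135700)² ÷ (1656503/135700) = 1553769729009/224787457100 in (≈ 6.912 in)

Q = 1553769729009/224787457100 in ≈ 6.912 in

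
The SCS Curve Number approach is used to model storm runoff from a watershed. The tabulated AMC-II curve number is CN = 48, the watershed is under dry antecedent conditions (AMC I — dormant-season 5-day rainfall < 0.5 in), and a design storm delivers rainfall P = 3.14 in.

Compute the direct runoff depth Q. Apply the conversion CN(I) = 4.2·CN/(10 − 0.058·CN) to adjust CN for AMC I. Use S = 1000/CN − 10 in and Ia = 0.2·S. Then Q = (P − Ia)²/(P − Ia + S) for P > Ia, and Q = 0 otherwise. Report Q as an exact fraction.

Q = 0 in ≈ 0.000 in

CN(I) from CN(II)=48: (4.2·48)/(10 − 0.058·48) = 12600/451 ≈ 27.938
Max retention: S = 1000/(12600/451) − 10 = 1625/63 in (≈ 25.794 in)
Initial abstraction Ia = S/5 = (1625/63)/5 = 325/63 ≈ 5.159 in
P = 3.140 ≤ Ia = 5.159 in: entire storm abstracted, Q = 0.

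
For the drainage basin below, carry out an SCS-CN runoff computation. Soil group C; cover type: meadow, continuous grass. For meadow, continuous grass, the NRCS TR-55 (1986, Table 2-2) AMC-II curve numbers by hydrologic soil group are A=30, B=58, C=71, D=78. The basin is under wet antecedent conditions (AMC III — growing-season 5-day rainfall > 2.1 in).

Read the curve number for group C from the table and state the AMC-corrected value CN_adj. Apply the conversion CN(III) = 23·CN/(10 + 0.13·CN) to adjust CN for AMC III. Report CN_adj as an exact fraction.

CN_adj = 163300/1923 ≈ 84.919

NRCS table: meadow, continuous grass, soil group C → CN(II) = 71
CN(III) from CN(II)=71: (23·71)/(10 + 0.13·71) = 163300/1923 ≈ 84.919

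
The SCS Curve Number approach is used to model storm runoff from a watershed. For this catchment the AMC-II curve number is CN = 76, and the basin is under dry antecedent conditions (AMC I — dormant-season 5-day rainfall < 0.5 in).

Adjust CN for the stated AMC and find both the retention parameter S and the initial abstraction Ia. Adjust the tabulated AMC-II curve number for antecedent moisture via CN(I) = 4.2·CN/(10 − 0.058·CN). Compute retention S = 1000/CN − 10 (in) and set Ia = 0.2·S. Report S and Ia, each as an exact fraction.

CN(I) from CN(II)=76: (4.2·76)/(10 − 0.058·76) = 13300/233 ≈ 57.082
S = 1000/(13300/233) − 10 = 1000/133 in ≈ 7.519 in
Ia = 0.2·(1000/133) = 200/133 in ≈ 1.504 in

S = 1000/133 in ≈ 7.519 in; Ia = 200/133 in ≈ 1.504 in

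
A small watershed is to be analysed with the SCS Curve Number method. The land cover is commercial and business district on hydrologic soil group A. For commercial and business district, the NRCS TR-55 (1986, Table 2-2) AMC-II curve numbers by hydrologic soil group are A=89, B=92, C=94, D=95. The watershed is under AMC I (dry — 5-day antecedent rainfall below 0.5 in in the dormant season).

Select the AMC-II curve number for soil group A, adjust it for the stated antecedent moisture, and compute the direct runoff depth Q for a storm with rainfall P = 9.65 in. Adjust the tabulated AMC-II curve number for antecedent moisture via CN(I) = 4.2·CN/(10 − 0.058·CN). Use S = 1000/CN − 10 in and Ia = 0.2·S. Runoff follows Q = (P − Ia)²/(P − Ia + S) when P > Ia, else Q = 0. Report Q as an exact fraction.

NRCS table: commercial and business district, soil group A → CN(II) = 89
Dry (AMC I): CN(I) = 4.2·89/(10 − 0.058·89) = (1869/5)/(2419/500) = 186900/2419 ≈ 77.263
Max retention: S = 1000/(186900/2419) − 10 = 5500/1869 in (≈ 2.943 in)
Ia = 0.2S: 0.2·2.943 = 0.589 in (exactly 1100/1869)
P − Ia = 9.650 − 0.589 = 338717/37380 ≈ 9.061 in (> 0, runoff occurs)
Runoff Q = (P−Ia)²/(P−Ia+S) = (9.061)²/(9.061+2.943) = 114729206089/16773041460 ≈ 6.840 in

Q = 114729206089/16773041460 in ≈ 6.840 in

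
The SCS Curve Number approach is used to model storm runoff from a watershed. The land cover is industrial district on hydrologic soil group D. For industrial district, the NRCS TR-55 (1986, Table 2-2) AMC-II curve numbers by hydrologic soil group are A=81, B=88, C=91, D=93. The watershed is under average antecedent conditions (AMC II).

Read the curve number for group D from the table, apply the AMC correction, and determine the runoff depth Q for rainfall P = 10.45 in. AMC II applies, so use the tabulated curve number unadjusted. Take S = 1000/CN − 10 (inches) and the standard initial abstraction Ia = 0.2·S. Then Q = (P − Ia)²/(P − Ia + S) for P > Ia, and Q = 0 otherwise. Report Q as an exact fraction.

Q = 366990649/38236020 in ≈ 9.598 in

NRCS table: industrial district, soil group D → CN(II) = 93
Average conditions: CN = 93 (no AMC adjustment).
Max retention: S = 1000/93 − 10 = 70/93 in (≈ 0.753 in)
Ia = 0.2S: 0.2·0.753 = 0.151 in (exactly 14/93)
P − Ia = 10.450 − 0.151 = 19157/1860 ≈ 10.299 in (> 0, runoff occurs)
Q: (19157/1860)² ÷ (20557/1860) = 366990649/38236020 in (≈ 9.598 in)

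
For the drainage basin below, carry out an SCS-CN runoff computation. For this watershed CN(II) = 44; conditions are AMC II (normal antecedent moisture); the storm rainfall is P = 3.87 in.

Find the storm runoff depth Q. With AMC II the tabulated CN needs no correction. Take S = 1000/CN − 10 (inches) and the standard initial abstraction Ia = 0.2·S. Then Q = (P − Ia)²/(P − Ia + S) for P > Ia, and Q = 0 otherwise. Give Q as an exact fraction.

AMC II — tabulated CN = 44 applies directly.
S = 1000/44 − 10 = 140/11 in ≈ 12.727 in
Ia = 0.2·(140/11) = 28/11 in ≈ 2.545 in
Since P=3.870 > Ia=2.545: effective rainfall P−Ia = 1457/1100 in
Q: (1457/1100)² ÷ (15457/1100) = 2122849/17002700 in (≈ 0.125 in)

Q = 2122849/17002700 in ≈ 0.125 in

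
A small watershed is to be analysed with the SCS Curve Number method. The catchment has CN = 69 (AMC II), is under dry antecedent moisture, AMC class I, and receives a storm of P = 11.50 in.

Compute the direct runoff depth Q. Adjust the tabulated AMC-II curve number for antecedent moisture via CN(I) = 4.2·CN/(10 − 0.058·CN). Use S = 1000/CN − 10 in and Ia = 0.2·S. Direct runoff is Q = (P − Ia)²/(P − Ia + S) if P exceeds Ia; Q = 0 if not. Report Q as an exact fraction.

Q = 735874129/168452046 in ≈ 4.368 in

CN(I) from CN(II)=69: (4.2·69)/(10 − 0.058·69) = 144900/2999 ≈ 48.316
Max retention: S = 1000/(144900/2999) − 10 = 15500/1449 in (≈ 10.697 in)
Initial abstraction Ia = S/5 = (15500/1449)/5 = 3100/1449 ≈ 2.139 in
P − Ia = 11.500 − 2.139 = 27127/2898 ≈ 9.361 in (> 0, runoff occurs)
Q: (27127/2898)² ÷ (58127/2898) = 735874129/168452046 in (≈ 4.368 in)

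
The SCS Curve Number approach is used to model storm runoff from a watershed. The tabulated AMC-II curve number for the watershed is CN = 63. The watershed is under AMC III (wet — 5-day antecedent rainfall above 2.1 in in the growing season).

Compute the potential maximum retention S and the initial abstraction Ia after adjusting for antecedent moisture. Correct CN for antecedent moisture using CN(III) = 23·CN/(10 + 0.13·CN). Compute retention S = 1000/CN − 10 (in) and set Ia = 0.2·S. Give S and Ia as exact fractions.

Wet (AMC III): CN(III) = 23·63/(10 + 0.13·63) = 1449/(1819/100) = 144900/1819 ≈ 79.659
Retention S: 1000/CN − 10 with CN=79.659 → S = 3700/1449 ≈ 2.553 in
Ia = 0.2S: 0.2·2.553 = 0.511 in (exactly 740/1449)

S = 3700/1449 in ≈ 2.553 in; Ia = 740/1449 in ≈ 0.511 in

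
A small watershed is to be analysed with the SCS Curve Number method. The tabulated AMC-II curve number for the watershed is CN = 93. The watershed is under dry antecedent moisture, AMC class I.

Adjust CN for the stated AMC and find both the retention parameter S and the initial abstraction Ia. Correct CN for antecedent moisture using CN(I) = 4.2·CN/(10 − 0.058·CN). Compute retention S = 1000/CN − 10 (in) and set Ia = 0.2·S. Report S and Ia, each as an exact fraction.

CN(I) from CN(II)=93: (4.2·93)/(10 − 0.058·93) = 27900/329 ≈ 84.802
Max retention: S = 1000/(27900/329) − 10 = 500/279 in (≈ 1.792 in)
Ia = 0.2S: 0.2·1.792 = 0.358 in (exactly 100/279)

S = 500/279 in ≈ 1.792 in; Ia = 100/279 in ≈ 0.358 in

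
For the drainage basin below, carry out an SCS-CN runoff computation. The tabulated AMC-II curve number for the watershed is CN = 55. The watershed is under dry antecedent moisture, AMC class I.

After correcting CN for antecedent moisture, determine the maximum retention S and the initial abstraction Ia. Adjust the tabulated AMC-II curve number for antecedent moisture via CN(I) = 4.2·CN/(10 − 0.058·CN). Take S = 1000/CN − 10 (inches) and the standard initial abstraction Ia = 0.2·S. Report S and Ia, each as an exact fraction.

S = 1500/77 in ≈ 19.481 in; Ia = 300/77 in ≈ 3.896 in

Dry (AMC I): CN(I) = 4.2·55/(10 − 0.058·55) = 231/(681/100) = 7700/227 ≈ 33.921
S = 1000/(7700/227) − 10 = 1500/77 in ≈ 19.481 in
Initial abstraction Ia = S/5 = (1500/77)/5 = 300/77 ≈ 3.896 in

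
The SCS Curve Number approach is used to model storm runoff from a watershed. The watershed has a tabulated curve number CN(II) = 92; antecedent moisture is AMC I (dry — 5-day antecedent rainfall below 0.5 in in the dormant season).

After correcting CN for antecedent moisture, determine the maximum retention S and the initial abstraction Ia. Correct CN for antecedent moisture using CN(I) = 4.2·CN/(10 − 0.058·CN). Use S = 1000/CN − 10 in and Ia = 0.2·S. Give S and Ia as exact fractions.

S = 1000/483 in ≈ 2.070 in; Ia = 200/483 in ≈ 0.414 in

Adjust CN=92 to AMC I: 4.2·92/(10 − 0.058·92) → (1932/5) ÷ (583/125) = 48300/583 ≈ 82.847
Max retention: S = 1000/(48300/583) − 10 = 1000/483 in (≈ 2.070 in)
Ia = 0.2·(1000/483) = 200/483 in ≈ 0.414 in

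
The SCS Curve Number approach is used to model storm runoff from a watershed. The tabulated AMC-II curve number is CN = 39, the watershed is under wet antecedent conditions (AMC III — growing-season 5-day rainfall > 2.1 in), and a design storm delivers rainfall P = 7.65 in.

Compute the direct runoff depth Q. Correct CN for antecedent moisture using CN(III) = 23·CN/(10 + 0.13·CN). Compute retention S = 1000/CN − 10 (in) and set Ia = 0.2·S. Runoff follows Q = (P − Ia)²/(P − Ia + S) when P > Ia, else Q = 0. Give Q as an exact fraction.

Q = 12733091281/4213047540 in ≈ 3.022 in

Adjust CN=39 to AMC III: 23·39/(10 + 0.13·39) → 897 ÷ (1507/100) = 89700/1507 ≈ 59.522
Retention S: 1000/CN − 10 with CN=59.522 → S = 6100/897 ≈ 6.800 in
Ia = 0.2S: 0.2·6.800 = 1.360 in (exactly 1220/897)
Excess rainfall: 7.650 − 1.360 = 6.290 in; P > Ia so Q > 0
Q: (112841/17940)² ÷ (234841/17940) = 12733091281/4213047540 in (≈ 3.022 in)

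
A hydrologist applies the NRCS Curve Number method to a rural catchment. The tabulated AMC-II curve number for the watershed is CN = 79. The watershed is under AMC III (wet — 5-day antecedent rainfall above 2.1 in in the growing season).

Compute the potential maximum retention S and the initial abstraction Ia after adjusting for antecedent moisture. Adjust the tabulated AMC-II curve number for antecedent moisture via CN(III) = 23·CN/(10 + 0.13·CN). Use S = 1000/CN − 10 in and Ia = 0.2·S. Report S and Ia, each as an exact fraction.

S = 2100/1817 in ≈ 1.156 in; Ia = 420/1817 in ≈ 0.231 in

Wet (AMC III): CN(III) = 23·79/(10 + 0.13·79) = 1817/(2027/100) = 181700/2027 ≈ 89.640
Retention S: 1000/CN − 10 with CN=89.640 → S = 2100/1817 ≈ 1.156 in
Ia = 0.2S: 0.2·1.156 = 0.231 in (exactly 420/1817)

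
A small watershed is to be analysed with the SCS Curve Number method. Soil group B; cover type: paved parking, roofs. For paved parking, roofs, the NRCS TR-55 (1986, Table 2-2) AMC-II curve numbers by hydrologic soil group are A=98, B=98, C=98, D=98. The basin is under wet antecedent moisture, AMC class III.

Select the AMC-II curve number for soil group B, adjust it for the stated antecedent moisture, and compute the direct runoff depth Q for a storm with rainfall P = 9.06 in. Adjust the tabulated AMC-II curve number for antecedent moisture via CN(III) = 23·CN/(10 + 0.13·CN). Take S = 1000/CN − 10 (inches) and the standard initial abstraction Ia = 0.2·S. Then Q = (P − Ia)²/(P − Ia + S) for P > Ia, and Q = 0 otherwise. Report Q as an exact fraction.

Q = 259621839961/28993821850 in ≈ 8.954 in

NRCS table: paved parking, roofs, soil group B → CN(II) = 98
CN(III) from CN(II)=98: (23·98)/(10 + 0.13·98) = 112700/1137 ≈ 99.120
S = 1000/(112700/1137) − 10 = 100/1127 in ≈ 0.089 in
Ia = 0.2·(100/1127) = 20/1127 in ≈ 0.018 in
Excess rainfall: 9.060 − 0.018 = 9.042 in; P > Ia so Q > 0
Q = (509531/56350)²/((509531/56350) + 100/1127) = (259621839961/3175322500)/(514531/56350) = 259621839961/28993821850 in ≈ 8.954 in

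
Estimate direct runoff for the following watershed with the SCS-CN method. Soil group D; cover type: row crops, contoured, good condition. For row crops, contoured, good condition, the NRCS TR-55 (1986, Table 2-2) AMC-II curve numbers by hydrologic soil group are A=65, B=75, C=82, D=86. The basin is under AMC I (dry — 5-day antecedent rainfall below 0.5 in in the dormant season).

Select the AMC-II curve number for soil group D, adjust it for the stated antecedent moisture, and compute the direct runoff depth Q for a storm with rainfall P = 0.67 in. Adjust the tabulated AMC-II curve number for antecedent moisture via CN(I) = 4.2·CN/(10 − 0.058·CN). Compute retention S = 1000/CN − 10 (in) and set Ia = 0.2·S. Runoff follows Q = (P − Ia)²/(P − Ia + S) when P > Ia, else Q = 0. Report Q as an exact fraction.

Q = 0 in ≈ 0.000 in

NRCS table: row crops, contoured, good condition, soil group D → CN(II) = 86
CN(I) from CN(II)=86: (4.2·86)/(10 − 0.058·86) = 12900/179 ≈ 72.067
Max retention: S = 1000/(12900/179) − 10 = 500/129 in (≈ 3.876 in)
Ia = 0.2·(500/129) = 100/129 in ≈ 0.775 in
P = 0.670 ≤ Ia = 0.775 in: entire storm abstracted, Q = 0.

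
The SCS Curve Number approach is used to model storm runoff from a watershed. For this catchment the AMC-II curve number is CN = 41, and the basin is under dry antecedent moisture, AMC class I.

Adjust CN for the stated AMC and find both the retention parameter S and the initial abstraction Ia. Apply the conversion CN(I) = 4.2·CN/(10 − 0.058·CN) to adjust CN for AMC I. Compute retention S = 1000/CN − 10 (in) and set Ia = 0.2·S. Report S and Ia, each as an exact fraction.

CN(I) from CN(II)=41: (4.2·41)/(10 − 0.058·41) = 86100/3811 ≈ 22.592
Max retention: S = 1000/(86100/3811) − 10 = 29500/861 in (≈ 34.262 in)
Ia = 0.2S: 0.2·34.262 = 6.852 in (exactly 5900/861)

S = 29500/861 in ≈ 34.262 in; Ia = 5900/861 in ≈ 6.852 in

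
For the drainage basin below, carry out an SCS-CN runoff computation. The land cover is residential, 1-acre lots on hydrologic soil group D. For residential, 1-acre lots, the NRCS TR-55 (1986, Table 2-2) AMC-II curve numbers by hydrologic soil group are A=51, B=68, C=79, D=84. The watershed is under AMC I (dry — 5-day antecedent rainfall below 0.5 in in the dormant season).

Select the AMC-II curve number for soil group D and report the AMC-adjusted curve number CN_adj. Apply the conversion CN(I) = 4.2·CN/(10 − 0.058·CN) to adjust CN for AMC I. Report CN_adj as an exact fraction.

CN_adj = 44100/641 ≈ 68.799

NRCS table: residential, 1-acre lots, soil group D → CN(II) = 84
CN(I) from CN(II)=84: (4.2·84)/(10 − 0.058·84) = 44100/641 ≈ 68.799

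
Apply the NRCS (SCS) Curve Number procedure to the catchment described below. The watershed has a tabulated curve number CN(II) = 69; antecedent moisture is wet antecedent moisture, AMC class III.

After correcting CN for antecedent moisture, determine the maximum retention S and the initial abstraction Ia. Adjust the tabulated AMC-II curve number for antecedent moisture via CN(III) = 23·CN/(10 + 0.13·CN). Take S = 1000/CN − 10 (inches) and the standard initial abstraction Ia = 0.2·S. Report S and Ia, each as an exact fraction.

Adjust CN=69 to AMC III: 23·69/(10 + 0.13·69) → 1587 ÷ (1897/100) = 158700/1897 ≈ 83.658
Retention S: 1000/CN − 10 with CN=83.658 → S = 3100/1587 ≈ 1.953 in
Ia = 0.2·(3100/1587) = 620/1587 in ≈ 0.391 in

S = 3100/1587 in ≈ 1.953 in; Ia = 620/1587 in ≈ 0.391 in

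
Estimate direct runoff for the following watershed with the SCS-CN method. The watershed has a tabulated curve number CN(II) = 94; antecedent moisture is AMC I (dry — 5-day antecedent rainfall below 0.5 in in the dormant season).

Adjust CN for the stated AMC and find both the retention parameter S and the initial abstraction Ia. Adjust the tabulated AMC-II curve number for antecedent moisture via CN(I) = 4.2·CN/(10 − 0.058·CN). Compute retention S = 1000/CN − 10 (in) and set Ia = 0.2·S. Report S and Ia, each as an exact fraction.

CN(I) from CN(II)=94: (4.2·94)/(10 − 0.058·94) = 32900/379 ≈ 86.807
Max retention: S = 1000/(32900/379) − 10 = 500/329 in (≈ 1.520 in)
Initial abstraction Ia = S/5 = (500/329)/5 = 100/329 ≈ 0.304 in

S = 500/329 in ≈ 1.520 in; Ia = 100/329 in ≈ 0.304 in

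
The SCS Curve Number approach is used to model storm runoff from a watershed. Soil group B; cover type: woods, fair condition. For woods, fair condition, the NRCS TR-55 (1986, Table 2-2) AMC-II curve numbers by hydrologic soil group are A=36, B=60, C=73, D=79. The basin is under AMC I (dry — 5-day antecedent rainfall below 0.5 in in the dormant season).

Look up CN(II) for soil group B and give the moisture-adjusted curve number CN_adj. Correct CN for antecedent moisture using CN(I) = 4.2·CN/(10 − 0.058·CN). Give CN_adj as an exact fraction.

CN_adj = 6300/163 ≈ 38.650

NRCS table: woods, fair condition, soil group B → CN(II) = 60
CN(I) from CN(II)=60: (4.2·60)/(10 − 0.058·60) = 6300/163 ≈ 38.650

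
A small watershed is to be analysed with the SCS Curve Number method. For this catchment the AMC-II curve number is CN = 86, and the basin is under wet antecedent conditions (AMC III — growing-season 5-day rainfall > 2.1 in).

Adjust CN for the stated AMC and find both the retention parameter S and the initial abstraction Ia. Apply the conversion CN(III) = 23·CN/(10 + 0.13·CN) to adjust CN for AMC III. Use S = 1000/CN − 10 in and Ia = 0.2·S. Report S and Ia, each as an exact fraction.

S = 700/989 in ≈ 0.708 in; Ia = 140/989 in ≈ 0.142 in

Adjust CN=86 to AMC III: 23·86/(10 + 0.13·86) → 1978 ÷ (1059/50) = 98900/1059 ≈ 93.390
Max retention: S = 1000/(98900/1059) − 10 = 700/989 in (≈ 0.708 in)
Initial abstraction Ia = S/5 = (700/989)/5 = 140/989 ≈ 0.142 in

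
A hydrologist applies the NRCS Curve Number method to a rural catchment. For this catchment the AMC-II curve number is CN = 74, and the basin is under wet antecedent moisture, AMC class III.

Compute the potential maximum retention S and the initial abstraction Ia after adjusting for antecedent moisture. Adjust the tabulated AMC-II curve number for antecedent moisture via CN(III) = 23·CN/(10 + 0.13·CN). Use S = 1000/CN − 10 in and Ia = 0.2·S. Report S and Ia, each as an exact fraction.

S = 1300/851 in ≈ 1.528 in; Ia = 260/851 in ≈ 0.306 in

Wet (AMC III): CN(III) = 23·74/(10 + 0.13·74) = 1702/(981/50) = 85100/981 ≈ 86.748
S = 1000/(85100/981) − 10 = 1300/851 in ≈ 1.528 in
Ia = 0.2S: 0.2·1.528 = 0.306 in (exactly 260/851)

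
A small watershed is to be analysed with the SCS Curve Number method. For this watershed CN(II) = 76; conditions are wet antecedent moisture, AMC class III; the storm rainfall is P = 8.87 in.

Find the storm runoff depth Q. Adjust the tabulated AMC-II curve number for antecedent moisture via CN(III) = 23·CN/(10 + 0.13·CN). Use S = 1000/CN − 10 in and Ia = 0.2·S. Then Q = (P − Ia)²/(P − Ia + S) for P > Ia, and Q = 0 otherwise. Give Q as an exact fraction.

Q = 141089633161/19036550300 in ≈ 7.412 in

Wet (AMC III): CN(III) = 23·76/(10 + 0.13·76) = 1748/(497/25) = 43700/497 ≈ 87.928
S = 1000/(43700/497) − 10 = 600/437 in ≈ 1.373 in
Initial abstraction Ia = S/5 = (600/437)/5 = 120/437 ≈ 0.275 in
Excess rainfall: 8.870 − 0.275 = 8.595 in; P > Ia so Q > 0
Q = (375619/43700)²/((375619/43700) + 600/437) = (141089633161/1909690000)/(435619/43700) = 141089633161/19036550300 in ≈ 7.412 in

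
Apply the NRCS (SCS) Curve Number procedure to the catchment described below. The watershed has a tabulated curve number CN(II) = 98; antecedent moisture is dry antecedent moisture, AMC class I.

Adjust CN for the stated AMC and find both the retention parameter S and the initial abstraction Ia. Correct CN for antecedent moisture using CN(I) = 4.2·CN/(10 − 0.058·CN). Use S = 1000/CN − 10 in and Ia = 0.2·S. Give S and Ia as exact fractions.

S = 500/1029 in ≈ 0.486 in; Ia = 100/1029 in ≈ 0.097 in

Adjust CN=98 to AMC I: 4.2·98/(10 − 0.058·98) → (2058/5) ÷ (1079/250) = 102900/1079 ≈ 95.366
S = 1000/(102900/1079) − 10 = 500/1029 in ≈ 0.486 in
Initial abstraction Ia = S/5 = (500/1029)/5 = 100/1029 ≈ 0.097 in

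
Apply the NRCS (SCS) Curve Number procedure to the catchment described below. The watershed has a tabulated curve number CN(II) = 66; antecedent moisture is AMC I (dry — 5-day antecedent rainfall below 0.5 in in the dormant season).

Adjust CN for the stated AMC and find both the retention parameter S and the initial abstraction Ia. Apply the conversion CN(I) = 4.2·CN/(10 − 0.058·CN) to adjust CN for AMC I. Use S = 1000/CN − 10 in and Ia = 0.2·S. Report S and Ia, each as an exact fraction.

Adjust CN=66 to AMC I: 4.2·66/(10 − 0.058·66) → (1386/5) ÷ (1543/250) = 69300/1543 ≈ 44.913
Max retention: S = 1000/(69300/1543) − 10 = 8500/693 in (≈ 12.266 in)
Ia = 0.2S: 0.2·12.266 = 2.453 in (exactly 1700/693)

S = 8500/693 in ≈ 12.266 in; Ia = 1700/693 in ≈ 2.453 in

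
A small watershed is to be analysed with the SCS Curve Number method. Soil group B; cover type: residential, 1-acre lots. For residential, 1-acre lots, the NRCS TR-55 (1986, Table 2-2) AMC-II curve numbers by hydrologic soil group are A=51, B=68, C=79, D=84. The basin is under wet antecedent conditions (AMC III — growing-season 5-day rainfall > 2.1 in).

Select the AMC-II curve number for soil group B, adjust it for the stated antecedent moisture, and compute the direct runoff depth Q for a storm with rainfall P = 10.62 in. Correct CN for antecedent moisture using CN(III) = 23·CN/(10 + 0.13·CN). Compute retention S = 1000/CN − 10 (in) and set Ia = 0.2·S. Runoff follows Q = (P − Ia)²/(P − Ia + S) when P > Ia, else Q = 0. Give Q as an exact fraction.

Q = 39848543641/4684590550 in ≈ 8.506 in

NRCS table: residential, 1-acre lots, soil group B → CN(II) = 68
Wet (AMC III): CN(III) = 23·68/(10 + 0.13·68) = 1564/(471/25) = 39100/471 ≈ 83.015
S = 1000/(39100/471) − 10 = 800/391 in ≈ 2.046 in
Ia = 0.2S: 0.2·2.046 = 0.409 in (exactly 160/391)
P − Ia = 10.620 − 0.409 = 199621/19550 ≈ 10.211 in (> 0, runoff occurs)
Runoff Q = (P−Ia)²/(P−Ia+S) = (10.211)²/(10.211+2.046) = 39848543641/4684590550 ≈ 8.506 in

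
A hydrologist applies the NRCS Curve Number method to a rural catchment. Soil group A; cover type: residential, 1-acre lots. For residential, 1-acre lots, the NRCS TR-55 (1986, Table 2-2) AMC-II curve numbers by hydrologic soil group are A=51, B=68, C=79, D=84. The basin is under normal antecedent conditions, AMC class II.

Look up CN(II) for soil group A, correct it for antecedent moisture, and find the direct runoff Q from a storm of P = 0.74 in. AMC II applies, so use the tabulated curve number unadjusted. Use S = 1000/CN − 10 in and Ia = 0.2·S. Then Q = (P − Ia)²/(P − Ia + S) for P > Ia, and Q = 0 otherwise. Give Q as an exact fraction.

Q = 0 in ≈ 0.000 in

NRCS table: residential, 1-acre lots, soil group A → CN(II) = 51
Average conditions: CN = 51 (no AMC adjustment).
Retention S: 1000/CN − 10 with CN=51.000 → S = 490/51 ≈ 9.608 in
Ia = 0.2·(490/51) = 98/51 in ≈ 1.922 in
P = 0.740 ≤ Ia = 1.922 in: entire storm abstracted, Q = 0.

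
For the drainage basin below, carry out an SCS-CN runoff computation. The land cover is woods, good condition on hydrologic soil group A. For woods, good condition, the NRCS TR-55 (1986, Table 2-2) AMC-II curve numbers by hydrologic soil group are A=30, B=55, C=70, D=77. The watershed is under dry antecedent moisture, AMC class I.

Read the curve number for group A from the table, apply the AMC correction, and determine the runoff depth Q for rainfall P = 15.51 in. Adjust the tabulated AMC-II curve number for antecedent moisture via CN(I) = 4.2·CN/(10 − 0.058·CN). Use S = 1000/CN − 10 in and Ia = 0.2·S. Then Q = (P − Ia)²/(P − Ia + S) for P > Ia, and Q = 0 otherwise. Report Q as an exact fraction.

Q = 15673681/48563100 in ≈ 0.323 in

NRCS table: woods, good condition, soil group A → CN(II) = 30
Dry (AMC I): CN(I) = 4.2·30/(10 − 0.058·30) = 126/(413/50) = 900/59 ≈ 15.254
Retention S: 1000/CN − 10 with CN=15.254 → S = 500/9 ≈ 55.556 in
Ia = 0.2S: 0.2·55.556 = 11.111 in (exactly 100/9)
Excess rainfall: 15.510 − 11.111 = 4.399 in; P > Ia so Q > 0
Runoff Q = (P−Ia)²/(P−Ia+S) = (4.399)²/(4.399+55.556) = 15673681/48563100 ≈ 0.323 in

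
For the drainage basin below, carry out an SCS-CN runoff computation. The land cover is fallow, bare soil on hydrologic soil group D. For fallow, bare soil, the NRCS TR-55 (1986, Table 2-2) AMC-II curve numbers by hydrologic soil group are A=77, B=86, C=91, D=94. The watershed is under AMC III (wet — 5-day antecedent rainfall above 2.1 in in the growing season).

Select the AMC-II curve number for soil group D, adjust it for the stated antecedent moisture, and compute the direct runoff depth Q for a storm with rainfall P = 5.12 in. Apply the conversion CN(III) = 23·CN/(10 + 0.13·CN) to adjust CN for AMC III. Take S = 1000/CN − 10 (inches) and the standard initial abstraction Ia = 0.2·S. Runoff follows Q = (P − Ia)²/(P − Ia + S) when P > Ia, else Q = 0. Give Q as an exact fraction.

NRCS table: fallow, bare soil, soil group D → CN(II) = 94
CN(III) from CN(II)=94: (23·94)/(10 + 0.13·94) = 108100/1111 ≈ 97.300
Max retention: S = 1000/(108100/1111) − 10 = 300/1081 in (≈ 0.278 in)
Ia = 0.2S: 0.2·0.278 = 0.056 in (exactly 60/1081)
Since P=5.120 > Ia=0.056: effective rainfall P−Ia = 136868/27025 in
Runoff Q = (P−Ia)²/(P−Ia+S) = (5.064)²/(5.064+0.278) = 1170803089/243846575 ≈ 4.801 in

Q = 1170803089/243846575 in ≈ 4.801 in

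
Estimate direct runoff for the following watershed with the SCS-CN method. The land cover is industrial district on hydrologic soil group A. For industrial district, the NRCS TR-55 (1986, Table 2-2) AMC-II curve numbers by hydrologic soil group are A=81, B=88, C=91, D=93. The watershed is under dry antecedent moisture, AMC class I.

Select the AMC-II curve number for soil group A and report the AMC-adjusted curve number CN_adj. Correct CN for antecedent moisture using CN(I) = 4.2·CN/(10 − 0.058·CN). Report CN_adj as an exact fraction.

CN_adj = 170100/2651 ≈ 64.164

NRCS table: industrial district, soil group A → CN(II) = 81
CN(I) from CN(II)=81: (4.2·81)/(10 − 0.058·81) = 170100/2651 ≈ 64.164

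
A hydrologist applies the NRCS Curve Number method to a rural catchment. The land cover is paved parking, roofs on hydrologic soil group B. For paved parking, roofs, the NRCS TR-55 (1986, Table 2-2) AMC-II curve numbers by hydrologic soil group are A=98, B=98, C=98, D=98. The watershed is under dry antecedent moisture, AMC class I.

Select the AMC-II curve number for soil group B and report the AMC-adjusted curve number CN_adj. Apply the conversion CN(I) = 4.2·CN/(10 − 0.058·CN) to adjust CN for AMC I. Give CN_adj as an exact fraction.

NRCS table: paved parking, roofs, soil group B → CN(II) = 98
CN(I) from CN(II)=98: (4.2·98)/(10 − 0.058·98) = 102900/1079 ≈ 95.366

CN_adj = 102900/1079 ≈ 95.366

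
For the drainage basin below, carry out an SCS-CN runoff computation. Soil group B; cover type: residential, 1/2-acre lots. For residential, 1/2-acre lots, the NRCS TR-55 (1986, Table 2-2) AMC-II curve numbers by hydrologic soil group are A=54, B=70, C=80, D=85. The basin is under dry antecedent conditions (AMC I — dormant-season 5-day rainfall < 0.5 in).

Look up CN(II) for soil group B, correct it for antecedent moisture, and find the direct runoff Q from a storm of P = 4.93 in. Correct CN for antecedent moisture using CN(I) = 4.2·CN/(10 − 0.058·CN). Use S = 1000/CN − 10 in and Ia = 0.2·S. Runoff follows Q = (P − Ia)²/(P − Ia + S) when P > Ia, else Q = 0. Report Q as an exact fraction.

Q = 200420649/314369300 in ≈ 0.638 in

NRCS table: residential, 1/2-acre lots, soil group B → CN(II) = 70
Adjust CN=70 to AMC I: 4.2·70/(10 − 0.058·70) → 294 ÷ (297/50) = 4900/99 ≈ 49.495
Max retention: S = 1000/(4900/99) − 10 = 500/49 in (≈ 10.204 in)
Ia = 0.2·(500/49) = 100/49 in ≈ 2.041 in
Since P=4.930 > Ia=2.041: effective rainfall P−Ia = 14157/4900 in
Q = (14157/4900)²/((14157/4900) + 500/49) = (200420649/24010000)/(64157/4900) = 200420649/314369300 in ≈ 0.638 in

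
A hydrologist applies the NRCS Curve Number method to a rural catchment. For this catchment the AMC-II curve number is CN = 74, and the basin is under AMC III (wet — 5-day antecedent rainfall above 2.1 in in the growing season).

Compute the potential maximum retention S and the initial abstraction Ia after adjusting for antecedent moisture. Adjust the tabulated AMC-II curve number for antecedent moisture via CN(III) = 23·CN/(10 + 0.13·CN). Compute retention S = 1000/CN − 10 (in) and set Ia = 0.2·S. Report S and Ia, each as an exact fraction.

S = 1300/851 in ≈ 1.528 in; Ia = 260/851 in ≈ 0.306 in

Wet (AMC III): CN(III) = 23·74/(10 + 0.13·74) = 1702/(981/50) = 85100/981 ≈ 86.748
S = 1000/(85100/981) − 10 = 1300/851 in ≈ 1.528 in
Ia = 0.2·(1300/851) = 260/851 in ≈ 0.306 in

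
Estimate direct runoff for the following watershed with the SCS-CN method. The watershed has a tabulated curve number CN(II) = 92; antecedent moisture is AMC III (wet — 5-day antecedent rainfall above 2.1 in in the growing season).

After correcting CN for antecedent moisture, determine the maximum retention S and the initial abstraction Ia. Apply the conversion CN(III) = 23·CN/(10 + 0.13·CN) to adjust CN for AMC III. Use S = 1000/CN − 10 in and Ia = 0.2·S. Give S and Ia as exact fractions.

S = 200/529 in ≈ 0.378 in; Ia = 40/529 in ≈ 0.076 in

Adjust CN=92 to AMC III: 23·92/(10 + 0.13·92) → 2116 ÷ (549/25) = 52900/549 ≈ 96.357
Max retention: S = 1000/(52900/549) − 10 = 200/529 in (≈ 0.378 in)
Ia = 0.2·(200/529) = 40/529 in ≈ 0.076 in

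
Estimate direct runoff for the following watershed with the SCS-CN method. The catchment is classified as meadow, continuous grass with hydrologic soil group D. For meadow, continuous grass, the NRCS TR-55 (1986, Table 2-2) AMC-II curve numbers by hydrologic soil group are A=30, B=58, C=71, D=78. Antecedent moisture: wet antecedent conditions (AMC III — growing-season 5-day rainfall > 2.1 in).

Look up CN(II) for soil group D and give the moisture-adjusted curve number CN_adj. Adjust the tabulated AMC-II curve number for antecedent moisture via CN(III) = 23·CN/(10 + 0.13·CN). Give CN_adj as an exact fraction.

CN_adj = 89700/1007 ≈ 89.076

NRCS table: meadow, continuous grass, soil group D → CN(II) = 78
Adjust CN=78 to AMC III: 23·78/(10 + 0.13·78) → 1794 ÷ (1007/50) = 89700/1007 ≈ 89.076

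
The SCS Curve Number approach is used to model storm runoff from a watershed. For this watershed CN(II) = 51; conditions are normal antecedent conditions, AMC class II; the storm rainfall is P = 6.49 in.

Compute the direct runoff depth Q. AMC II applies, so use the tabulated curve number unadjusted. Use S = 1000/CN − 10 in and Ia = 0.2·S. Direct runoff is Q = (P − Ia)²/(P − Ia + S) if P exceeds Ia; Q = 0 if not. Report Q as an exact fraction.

Q = 542843401/368724900 in ≈ 1.472 in

CN(II) = 51; AMC II needs no correction.
Max retention: S = 1000/51 − 10 = 490/51 in (≈ 9.608 in)
Ia = 0.2·(490/51) = 98/51 in ≈ 1.922 in
Since P=6.490 > Ia=1.922: effective rainfall P−Ia = 23299/5100 in
Q = (23299/5100)²/((23299/5100) + 490/51) = (542843401/26010000)/(72299/5100) = 542843401/368724900 in ≈ 1.472 in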